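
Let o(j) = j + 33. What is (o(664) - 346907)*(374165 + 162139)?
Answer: -185673807840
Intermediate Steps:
o(j) = 33 + j
(o(664) - 346907)*(374165 + 162139) = ((33 + 664) - 346907)*(374165 + 162139) = (697 - 346907)*536304 = -346210*536304 = -185673807840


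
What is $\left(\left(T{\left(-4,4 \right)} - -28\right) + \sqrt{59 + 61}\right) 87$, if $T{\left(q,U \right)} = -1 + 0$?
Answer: $2349 + 174 \sqrt{30} \approx 3302.0$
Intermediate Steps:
$T{\left(q,U \right)} = -1$
$\left(\left(T{\left(-4,4 \right)} - -28\right) + \sqrt{59 + 61}\right) 87 = \left(\left(-1 - -28\right) + \sqrt{59 + 61}\right) 87 = \left(\left(-1 + 28\right) + \sqrt{120}\right) 87 = \left(27 + 2 \sqrt{30}\right) 87 = 2349 + 174 \sqrt{30}$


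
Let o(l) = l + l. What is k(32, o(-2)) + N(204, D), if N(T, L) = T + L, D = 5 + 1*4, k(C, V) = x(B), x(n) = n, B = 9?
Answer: 222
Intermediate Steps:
o(l) = 2*l
k(C, V) = 9
D = 9 (D = 5 + 4 = 9)
N(T, L) = L + T
k(32, o(-2)) + N(204, D) = 9 + (9 + 204) = 9 + 213 = 222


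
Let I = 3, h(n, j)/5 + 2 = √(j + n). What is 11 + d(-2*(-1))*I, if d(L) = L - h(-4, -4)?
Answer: 47 - 30*I*√2 ≈ 47.0 - 42.426*I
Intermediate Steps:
h(n, j) = -10 + 5*√(j + n)
d(L) = 10 + L - 10*I*√2 (d(L) = L - (-10 + 5*√(-4 - 4)) = L - (-10 + 5*√(-8)) = L - (-10 + 5*(2*I*√2)) = L - (-10 + 10*I*√2) = L + (10 - 10*I*√2) = 10 + L - 10*I*√2)
11 + d(-2*(-1))*I = 11 + (10 - 2*(-1) - 10*I*√2)*3 = 11 + (10 + 2 - 10*I*√2)*3 = 11 + (12 - 10*I*√2)*3 = 11 + (36 - 30*I*√2) = 47 - 30*I*√2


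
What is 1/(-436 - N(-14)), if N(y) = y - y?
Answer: -1/436 ≈ -0.0022936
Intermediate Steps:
N(y) = 0
1/(-436 - N(-14)) = 1/(-436 - 1*0) = 1/(-436 + 0) = 1/(-436) = -1/436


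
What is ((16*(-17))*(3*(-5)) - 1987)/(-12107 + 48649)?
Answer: 2093/36542 ≈ 0.057277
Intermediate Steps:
((16*(-17))*(3*(-5)) - 1987)/(-12107 + 48649) = (-272*(-15) - 1987)/36542 = (4080 - 1987)*(1/36542) = 2093*(1/36542) = 2093/36542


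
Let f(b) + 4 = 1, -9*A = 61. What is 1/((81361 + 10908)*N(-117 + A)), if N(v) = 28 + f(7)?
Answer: 1/2306725 ≈ 4.3352e-7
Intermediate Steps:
A = -61/9 (A = -⅑*61 = -61/9 ≈ -6.7778)
f(b) = -3 (f(b) = -4 + 1 = -3)
N(v) = 25 (N(v) = 28 - 3 = 25)
1/((81361 + 10908)*N(-117 + A)) = 1/((81361 + 10908)*25) = (1/25)/92269 = (1/92269)*(1/25) = 1/2306725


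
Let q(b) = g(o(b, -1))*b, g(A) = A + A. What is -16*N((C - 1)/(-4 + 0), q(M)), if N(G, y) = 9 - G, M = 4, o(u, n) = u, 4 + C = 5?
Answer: -144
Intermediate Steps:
C = 1 (C = -4 + 5 = 1)
g(A) = 2*A
q(b) = 2*b² (q(b) = (2*b)*b = 2*b²)
-16*N((C - 1)/(-4 + 0), q(M)) = -16*(9 - (1 - 1)/(-4 + 0)) = -16*(9 - 0/(-4)) = -16*(9 - 0*(-1)/4) = -16*(9 - 1*0) = -16*(9 + 0) = -16*9 = -144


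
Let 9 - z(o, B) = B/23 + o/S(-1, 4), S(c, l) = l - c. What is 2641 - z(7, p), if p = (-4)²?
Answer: 302921/115 ≈ 2634.1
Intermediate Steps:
p = 16
z(o, B) = 9 - o/5 - B/23 (z(o, B) = 9 - (B/23 + o/(4 - 1*(-1))) = 9 - (B*(1/23) + o/(4 + 1)) = 9 - (B/23 + o/5) = 9 - (o/5 + B/23) = 9 + (-o/5 - B/23) = 9 - o/5 - B/23)
2641 - z(7, p) = 2641 - (9 - ⅕*7 - 1/23*16) = 2641 - (9 - 7/5 - 16/23) = 2641 - 1*794/115 = 2641 - 794/115 = 302921/115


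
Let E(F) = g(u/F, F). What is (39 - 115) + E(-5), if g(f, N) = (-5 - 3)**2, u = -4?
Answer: -12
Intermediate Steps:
g(f, N) = 64 (g(f, N) = (-8)**2 = 64)
E(F) = 64
(39 - 115) + E(-5) = (39 - 115) + 64 = -76 + 64 = -12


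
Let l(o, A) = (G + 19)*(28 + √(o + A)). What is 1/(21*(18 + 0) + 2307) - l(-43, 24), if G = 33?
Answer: -3909359/2685 - 52*I*√19 ≈ -1456.0 - 226.66*I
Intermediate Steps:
l(o, A) = 1456 + 52*√(A + o) (l(o, A) = (33 + 19)*(28 + √(o + A)) = 52*(28 + √(A + o)) = 1456 + 52*√(A + o))
1/(21*(18 + 0) + 2307) - l(-43, 24) = 1/(21*(18 + 0) + 2307) - (1456 + 52*√(24 - 43)) = 1/(21*18 + 2307) - (1456 + 52*√(-19)) = 1/(378 + 2307) - (1456 + 52*(I*√19)) = 1/2685 - (1456 + 52*I*√19) = 1/2685 + (-1456 - 52*I*√19) = -3909359/2685 - 52*I*√19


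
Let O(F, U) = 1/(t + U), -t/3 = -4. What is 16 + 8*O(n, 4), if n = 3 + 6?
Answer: 33/2 ≈ 16.500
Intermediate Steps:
t = 12 (t = -3*(-4) = 12)
n = 9
O(F, U) = 1/(12 + U)
16 + 8*O(n, 4) = 16 + 8/(12 + 4) = 16 + 8/16 = 16 + 8*(1/16) = 16 + 1/2 = 33/2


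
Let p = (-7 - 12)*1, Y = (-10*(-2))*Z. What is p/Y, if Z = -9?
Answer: 19/180 ≈ 0.10556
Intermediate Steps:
Y = -180 (Y = -10*(-2)*(-9) = 20*(-9) = -180)
p = -19 (p = -19*1 = -19)
p/Y = -19/(-180) = -19*(-1/180) = 19/180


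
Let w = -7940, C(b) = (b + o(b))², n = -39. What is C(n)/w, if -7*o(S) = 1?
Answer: -18769/97265 ≈ -0.19297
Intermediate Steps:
o(S) = -⅐ (o(S) = -⅐*1 = -⅐)
C(b) = (-⅐ + b)² (C(b) = (b - ⅐)² = (-⅐ + b)²)
C(n)/w = ((-1 + 7*(-39))²/49)/(-7940) = ((-1 - 273)²/49)*(-1/7940) = ((1/49)*(-274)²)*(-1/7940) = ((1/49)*75076)*(-1/7940) = (75076/49)*(-1/7940) = -18769/97265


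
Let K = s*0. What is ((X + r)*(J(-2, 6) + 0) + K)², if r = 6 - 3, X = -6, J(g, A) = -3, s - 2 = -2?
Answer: 81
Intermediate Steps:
s = 0 (s = 2 - 2 = 0)
r = 3
K = 0 (K = 0*0 = 0)
((X + r)*(J(-2, 6) + 0) + K)² = ((-6 + 3)*(-3 + 0) + 0)² = (-3*(-3) + 0)² = (9 + 0)² = 9² = 81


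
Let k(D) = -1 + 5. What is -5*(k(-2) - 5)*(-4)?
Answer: -20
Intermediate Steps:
k(D) = 4
-5*(k(-2) - 5)*(-4) = -5*(4 - 5)*(-4) = -(-5)*(-4) = -5*4 = -20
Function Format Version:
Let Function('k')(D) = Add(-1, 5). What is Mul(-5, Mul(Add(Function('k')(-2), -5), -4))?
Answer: -20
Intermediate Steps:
Function('k')(D) = 4
Mul(-5, Mul(Add(Function('k')(-2), -5), -4)) = Mul(-5, Mul(Add(4, -5), -4)) = Mul(-5, Mul(-1, -4)) = Mul(-5, 4) = -20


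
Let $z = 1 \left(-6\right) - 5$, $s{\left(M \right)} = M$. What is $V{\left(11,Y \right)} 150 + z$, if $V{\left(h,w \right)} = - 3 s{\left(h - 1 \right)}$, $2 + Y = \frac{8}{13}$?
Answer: $-4511$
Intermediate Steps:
$Y = - \frac{18}{13}$ ($Y = -2 + \frac{8}{13} = - \frac{18}{13} \approx -1.3846$)
$V{\left(h,w \right)} = 3 - 3 h$ ($V{\left(h,w \right)} = - 3 \left(h - 1\right) = - 3 \left(-1 + h\right) = 3 - 3 h$)
$z = -11$ ($z = -6 - 5 = -11$)
$V{\left(11,Y \right)} 150 + z = \left(3 - 33\right) 150 - 11 = \left(-30\right) 150 - 11 = -4500 - 11 = -4511$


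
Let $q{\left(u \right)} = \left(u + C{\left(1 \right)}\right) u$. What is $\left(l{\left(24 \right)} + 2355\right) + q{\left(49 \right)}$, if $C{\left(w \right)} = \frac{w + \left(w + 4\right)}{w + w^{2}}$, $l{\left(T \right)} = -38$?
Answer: $4865$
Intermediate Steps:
$C{\left(w \right)} = \frac{4 + 2 w}{w + w^{2}}$ ($C{\left(w \right)} = \frac{w + \left(4 + w\right)}{w + w^{2}} = \frac{4 + 2 w}{w + w^{2}}$)
$q{\left(u \right)} = u \left(3 + u\right)$ ($q{\left(u \right)} = \left(u + \frac{2 \left(2 + 1\right)}{1 \left(1 + 1\right)}\right) u = \left(u + 2 \cdot 1 \cdot \frac{1}{2} \cdot 3\right) u = \left(u + 3\right) u = \left(3 + u\right) u = u \left(3 + u\right)$)
$\left(l{\left(24 \right)} + 2355\right) + q{\left(49 \right)} = \left(-38 + 2355\right) + 49 \left(3 + 49\right) = 2317 + 49 \cdot 52 = 2317 + 2548 = 4865$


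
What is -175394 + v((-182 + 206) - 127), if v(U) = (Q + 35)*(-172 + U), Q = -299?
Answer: -102794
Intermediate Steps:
v(U) = 45408 - 264*U (v(U) = (-299 + 35)*(-172 + U) = -264*(-172 + U) = 45408 - 264*U)
-175394 + v((-182 + 206) - 127) = -175394 + (45408 - 264*((-182 + 206) - 127)) = -175394 + (45408 - 264*(24 - 127)) = -175394 + (45408 - 264*(-103)) = -175394 + (45408 + 27192) = -175394 + 72600 = -102794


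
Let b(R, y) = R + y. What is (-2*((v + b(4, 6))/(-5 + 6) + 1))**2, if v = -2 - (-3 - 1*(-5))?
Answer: 196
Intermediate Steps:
v = -4 (v = -2 - (-3 + 5) = -2 - 1*2 = -2 - 2 = -4)
(-2*((v + b(4, 6))/(-5 + 6) + 1))**2 = (-2*((-4 + (4 + 6))/(-5 + 6) + 1))**2 = (-2*((-4 + 10)/1 + 1))**2 = (-2*(6*1 + 1))**2 = (-2*(6 + 1))**2 = (-2*7)**2 = (-14)**2 = 196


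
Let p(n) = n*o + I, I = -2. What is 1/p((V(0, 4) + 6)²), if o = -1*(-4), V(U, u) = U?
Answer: 1/142 ≈ 0.0070423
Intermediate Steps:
o = 4
p(n) = -2 + 4*n (p(n) = n*4 - 2 = 4*n - 2 = -2 + 4*n)
1/p((V(0, 4) + 6)²) = 1/(-2 + 4*(0 + 6)²) = 1/(-2 + 4*6²) = 1/(-2 + 4*36) = 1/(-2 + 144) = 1/142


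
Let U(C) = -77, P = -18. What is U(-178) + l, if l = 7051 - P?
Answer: 6992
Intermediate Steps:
l = 7069 (l = 7051 - 1*(-18) = 7051 + 18 = 7069)
U(-178) + l = -77 + 7069 = 6992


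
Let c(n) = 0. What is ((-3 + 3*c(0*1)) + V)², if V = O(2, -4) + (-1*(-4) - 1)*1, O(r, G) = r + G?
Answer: 4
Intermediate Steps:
O(r, G) = G + r
V = 1 (V = (-4 + 2) + (-1*(-4) - 1)*1 = -2 + (4 - 1)*1 = -2 + 3*1 = -2 + 3 = 1)
((-3 + 3*c(0*1)) + V)² = ((-3 + 3*0) + 1)² = ((-3 + 0) + 1)² = (-3 + 1)² = (-2)² = 4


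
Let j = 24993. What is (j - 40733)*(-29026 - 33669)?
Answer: 986819300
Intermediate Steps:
(j - 40733)*(-29026 - 33669) = (24993 - 40733)*(-29026 - 33669) = -15740*(-62695) = 986819300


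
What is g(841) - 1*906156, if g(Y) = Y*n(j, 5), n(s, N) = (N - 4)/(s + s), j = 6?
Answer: -10873031/12 ≈ -9.0609e+5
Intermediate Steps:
n(s, N) = (-4 + N)/(2*s) (n(s, N) = (-4 + N)/((2*s)) = (-4 + N)*(1/(2*s)) = (-4 + N)/(2*s))
g(Y) = Y/12 (g(Y) = Y*((½)*(-4 + 5)/6) = Y*((½)*(⅙)*1) = Y*(1/12) = Y/12)
g(841) - 1*906156 = (1/12)*841 - 1*906156 = 841/12 - 906156 = -10873031/12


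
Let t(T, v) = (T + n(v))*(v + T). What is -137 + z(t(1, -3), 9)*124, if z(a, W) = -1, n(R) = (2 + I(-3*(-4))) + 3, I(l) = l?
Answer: -261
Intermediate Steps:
n(R) = 17 (n(R) = (2 - 3*(-4)) + 3 = (2 + 12) + 3 = 14 + 3 = 17)
t(T, v) = (17 + T)*(T + v) (t(T, v) = (T + 17)*(v + T) = (17 + T)*(T + v))
-137 + z(t(1, -3), 9)*124 = -137 - 1*124 = -137 - 124 = -261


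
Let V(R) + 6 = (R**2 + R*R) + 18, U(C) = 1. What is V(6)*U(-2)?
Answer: 84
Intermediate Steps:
V(R) = 12 + 2*R**2 (V(R) = -6 + ((R**2 + R*R) + 18) = -6 + ((R**2 + R**2) + 18) = -6 + (2*R**2 + 18) = -6 + (18 + 2*R**2) = 12 + 2*R**2)
V(6)*U(-2) = (12 + 2*6**2)*1 = (12 + 2*36)*1 = (12 + 72)*1 = 84*1 = 84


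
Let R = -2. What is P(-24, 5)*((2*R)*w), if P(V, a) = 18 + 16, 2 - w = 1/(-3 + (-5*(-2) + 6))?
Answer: -3400/13 ≈ -261.54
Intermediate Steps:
w = 25/13 (w = 2 - 1/(-3 + (-5*(-2) + 6)) = 2 - 1/(-3 + (10 + 6)) = 2 - 1/(-3 + 16) = 2 - 1/13 = 25/13 ≈ 1.9231)
P(V, a) = 34
P(-24, 5)*((2*R)*w) = 34*((2*(-2))*(25/13)) = 34*(-4*25/13) = 34*(-100/13) = -3400/13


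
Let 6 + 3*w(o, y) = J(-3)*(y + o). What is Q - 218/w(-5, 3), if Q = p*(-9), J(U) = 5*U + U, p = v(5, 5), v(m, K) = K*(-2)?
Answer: 341/5 ≈ 68.200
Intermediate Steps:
v(m, K) = -2*K
p = -10 (p = -2*5 = -10)
J(U) = 6*U
w(o, y) = -2 - 6*o - 6*y (w(o, y) = -2 + ((6*(-3))*(y + o))/3 = -2 + (-18*(o + y))/3 = -2 + (-18*o - 18*y)/3 = -2 + (-6*o - 6*y) = -2 - 6*o - 6*y)
Q = 90 (Q = -10*(-9) = 90)
Q - 218/w(-5, 3) = 90 - 218/(-2 - 6*(-5) - 6*3) = 90 - 218/(-2 + 30 - 18) = 90 - 218/10 = 90 + (1/10)*(-218) = 90 - 109/5 = 341/5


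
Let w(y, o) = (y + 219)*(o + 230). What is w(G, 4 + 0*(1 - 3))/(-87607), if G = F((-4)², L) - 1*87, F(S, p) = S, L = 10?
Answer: -2664/6739 ≈ -0.39531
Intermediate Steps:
G = -71 (G = (-4)² - 1*87 = 16 - 87 = -71)
w(y, o) = (219 + y)*(230 + o)
w(G, 4 + 0*(1 - 3))/(-87607) = (50370 + 219*(4 + 0*(1 - 3)) + 230*(-71) + (4 + 0*(1 - 3))*(-71))/(-87607) = (50370 + 219*(4 + 0*(-2)) - 16330 + (4 + 0*(-2))*(-71))*(-1/87607) = (50370 + 219*(4 + 0) - 16330 + (4 + 0)*(-71))*(-1/87607) = (50370 + 219*4 - 16330 + 4*(-71))*(-1/87607) = (50370 + 876 - 16330 - 284)*(-1/87607) = 34632*(-1/87607) = -2664/6739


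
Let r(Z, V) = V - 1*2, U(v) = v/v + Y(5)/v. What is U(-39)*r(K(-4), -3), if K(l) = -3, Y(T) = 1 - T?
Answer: -215/39 ≈ -5.5128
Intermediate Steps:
U(v) = 1 - 4/v (U(v) = v/v + (1 - 1*5)/v = 1 + (1 - 5)/v = 1 - 4/v)
r(Z, V) = -2 + V (r(Z, V) = V - 2 = -2 + V)
U(-39)*r(K(-4), -3) = ((-4 - 39)/(-39))*(-2 - 3) = -1/39*(-43)*(-5) = (43/39)*(-5) = -215/39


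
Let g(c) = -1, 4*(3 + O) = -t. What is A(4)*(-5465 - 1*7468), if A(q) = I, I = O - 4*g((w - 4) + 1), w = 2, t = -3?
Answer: -90531/4 ≈ -22633.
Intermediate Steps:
O = -9/4 (O = -3 + (-1*(-3))/4 = -3 + (¼)*3 = -3 + ¾ = -9/4 ≈ -2.2500)
I = 7/4 (I = -9/4 - 4*(-1) = -9/4 + 4 = 7/4 ≈ 1.7500)
A(q) = 7/4
A(4)*(-5465 - 1*7468) = 7*(-5465 - 1*7468)/4 = 7*(-5465 - 7468)/4 = (7/4)*(-12933) = -90531/4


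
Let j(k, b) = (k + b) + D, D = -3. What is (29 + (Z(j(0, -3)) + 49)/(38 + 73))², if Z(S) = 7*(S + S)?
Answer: 10137856/12321 ≈ 822.81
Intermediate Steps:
j(k, b) = -3 + b + k (j(k, b) = (k + b) - 3 = (b + k) - 3 = -3 + b + k)
Z(S) = 14*S (Z(S) = 7*(2*S) = 14*S)
(29 + (Z(j(0, -3)) + 49)/(38 + 73))² = (29 + (14*(-3 - 3 + 0) + 49)/(38 + 73))² = (29 + (14*(-6) + 49)/111)² = (29 + (-84 + 49)*(1/111))² = (29 - 35*1/111)² = (29 - 35/111)² = (3184/111)² = 10137856/12321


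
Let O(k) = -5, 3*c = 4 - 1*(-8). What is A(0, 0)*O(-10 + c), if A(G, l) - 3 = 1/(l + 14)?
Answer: -215/14 ≈ -15.357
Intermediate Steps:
c = 4 (c = (4 - 1*(-8))/3 = (4 + 8)/3 = (1/3)*12 = 4)
A(G, l) = 3 + 1/(14 + l) (A(G, l) = 3 + 1/(l + 14) = 3 + 1/(14 + l))
A(0, 0)*O(-10 + c) = ((43 + 3*0)/(14 + 0))*(-5) = ((43 + 0)/14)*(-5) = ((1/14)*43)*(-5) = (43/14)*(-5) = -215/14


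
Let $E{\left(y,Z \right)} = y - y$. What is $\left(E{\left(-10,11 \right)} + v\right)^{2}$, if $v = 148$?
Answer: $21904$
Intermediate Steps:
$E{\left(y,Z \right)} = 0$
$\left(E{\left(-10,11 \right)} + v\right)^{2} = \left(0 + 148\right)^{2} = 148^{2} = 21904$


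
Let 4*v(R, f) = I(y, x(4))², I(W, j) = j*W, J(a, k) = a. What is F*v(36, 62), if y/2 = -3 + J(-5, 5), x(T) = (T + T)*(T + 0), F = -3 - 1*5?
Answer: -524288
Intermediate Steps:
F = -8 (F = -3 - 5 = -8)
x(T) = 2*T² (x(T) = (2*T)*T = 2*T²)
y = -16 (y = 2*(-3 - 5) = 2*(-8) = -16)
I(W, j) = W*j
v(R, f) = 65536 (v(R, f) = (-32*4²)²/4 = (-32*16)²/4 = (-16*32)²/4 = (¼)*(-512)² = (¼)*262144 = 65536)
F*v(36, 62) = -8*65536 = -524288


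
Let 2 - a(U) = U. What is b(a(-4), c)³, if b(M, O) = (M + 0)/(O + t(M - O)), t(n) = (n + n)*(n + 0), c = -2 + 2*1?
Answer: 1/1728 ≈ 0.00057870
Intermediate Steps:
a(U) = 2 - U
c = 0 (c = -2 + 2 = 0)
t(n) = 2*n² (t(n) = (2*n)*n = 2*n²)
b(M, O) = M/(O + 2*(M - O)²) (b(M, O) = (M + 0)/(O + 2*(M - O)²) = M/(O + 2*(M - O)²))
b(a(-4), c)³ = ((2 - 1*(-4))/(0 + 2*((2 - 1*(-4)) - 1*0)²))³ = ((2 + 4)/(0 + 2*((2 + 4) + 0)²))³ = (6/(0 + 2*(6 + 0)²))³ = (6/(0 + 2*6²))³ = (6/(0 + 2*36))³ = (6/(0 + 72))³ = (6/72)³ = (6*(1/72))³ = (1/12)³ = 1/1728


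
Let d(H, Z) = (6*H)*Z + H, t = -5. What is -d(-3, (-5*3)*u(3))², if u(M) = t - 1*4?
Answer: -5919489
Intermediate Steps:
u(M) = -9 (u(M) = -5 - 1*4 = -5 - 4 = -9)
d(H, Z) = H + 6*H*Z (d(H, Z) = 6*H*Z + H = H + 6*H*Z)
-d(-3, (-5*3)*u(3))² = -(-3*(1 + 6*(-5*3*(-9))))² = -(-3*(1 + 6*(-15*(-9))))² = -(-3*(1 + 6*135))² = -(-3*(1 + 810))² = -(-3*811)² = -1*(-2433)² = -1*5919489 = -5919489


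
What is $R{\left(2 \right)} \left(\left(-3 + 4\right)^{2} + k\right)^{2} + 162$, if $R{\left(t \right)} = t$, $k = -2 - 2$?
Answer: $180$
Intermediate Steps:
$k = -4$ ($k = -2 - 2 = -4$)
$R{\left(2 \right)} \left(\left(-3 + 4\right)^{2} + k\right)^{2} + 162 = 2 \left(\left(-3 + 4\right)^{2} - 4\right)^{2} + 162 = 2 \left(1^{2} - 4\right)^{2} + 162 = 2 \left(1 - 4\right)^{2} + 162 = 2 \left(-3\right)^{2} + 162 = 2 \cdot 9 + 162 = 18 + 162 = 180$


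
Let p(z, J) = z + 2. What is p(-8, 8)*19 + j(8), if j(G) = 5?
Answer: -109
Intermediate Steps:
p(z, J) = 2 + z
p(-8, 8)*19 + j(8) = (2 - 8)*19 + 5 = -6*19 + 5 = -114 + 5 = -109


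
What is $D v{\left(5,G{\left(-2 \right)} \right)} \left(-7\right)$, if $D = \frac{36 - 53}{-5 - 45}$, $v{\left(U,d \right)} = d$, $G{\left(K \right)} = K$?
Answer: $\frac{119}{25} \approx 4.76$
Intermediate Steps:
$D = \frac{17}{50}$ ($D = - \frac{17}{-50} = \left(-17\right) \left(- \frac{1}{50}\right) = \frac{17}{50} \approx 0.34$)
$D v{\left(5,G{\left(-2 \right)} \right)} \left(-7\right) = \frac{17}{50} \left(-2\right) \left(-7\right) = \left(- \frac{17}{25}\right) \left(-7\right) = \frac{119}{25}$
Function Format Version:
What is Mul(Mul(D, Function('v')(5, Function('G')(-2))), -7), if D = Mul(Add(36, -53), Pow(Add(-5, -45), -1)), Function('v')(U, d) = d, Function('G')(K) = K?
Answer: Rational(119, 25) ≈ 4.7600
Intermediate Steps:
D = Rational(17, 50) (D = Mul(-17, Pow(-50, -1)) = Mul(-17, Rational(-1, 50)) = Rational(17, 50) ≈ 0.34000)
Mul(Mul(D, Function('v')(5, Function('G')(-2))), -7) = Mul(Mul(Rational(17, 50), -2), -7) = Mul(Rational(-17, 25), -7) = Rational(119, 25)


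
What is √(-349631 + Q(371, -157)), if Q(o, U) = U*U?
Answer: I*√324982 ≈ 570.07*I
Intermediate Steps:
Q(o, U) = U²
√(-349631 + Q(371, -157)) = √(-349631 + (-157)²) = √(-349631 + 24649) = √(-324982) = I*√324982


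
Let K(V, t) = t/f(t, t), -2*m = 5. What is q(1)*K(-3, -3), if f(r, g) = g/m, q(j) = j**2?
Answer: -5/2 ≈ -2.5000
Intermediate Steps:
m = -5/2 (m = -1/2*5 = -5/2 ≈ -2.5000)
f(r, g) = -2*g/5 (f(r, g) = g/(-5/2) = g*(-2/5) = -2*g/5)
K(V, t) = -5/2 (K(V, t) = t/((-2*t/5)) = t*(-5/(2*t)) = -5/2)
q(1)*K(-3, -3) = 1**2*(-5/2) = 1*(-5/2) = -5/2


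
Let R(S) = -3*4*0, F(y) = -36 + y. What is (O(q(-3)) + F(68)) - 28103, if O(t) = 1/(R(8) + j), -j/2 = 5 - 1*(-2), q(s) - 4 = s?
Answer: -392995/14 ≈ -28071.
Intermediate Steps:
q(s) = 4 + s
R(S) = 0 (R(S) = -12*0 = 0)
j = -14 (j = -2*(5 - 1*(-2)) = -2*(5 + 2) = -2*7 = -14)
O(t) = -1/14 (O(t) = 1/(0 - 14) = 1/(-14) = -1/14)
(O(q(-3)) + F(68)) - 28103 = (-1/14 + (-36 + 68)) - 28103 = (-1/14 + 32) - 28103 = 447/14 - 28103 = -392995/14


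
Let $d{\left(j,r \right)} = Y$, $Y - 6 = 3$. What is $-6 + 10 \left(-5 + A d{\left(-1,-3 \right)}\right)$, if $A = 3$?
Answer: $214$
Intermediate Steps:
$Y = 9$ ($Y = 6 + 3 = 9$)
$d{\left(j,r \right)} = 9$
$-6 + 10 \left(-5 + A d{\left(-1,-3 \right)}\right) = -6 + 10 \left(-5 + 3 \cdot 9\right) = -6 + 10 \left(-5 + 27\right) = -6 + 10 \cdot 22 = -6 + 220 = 214$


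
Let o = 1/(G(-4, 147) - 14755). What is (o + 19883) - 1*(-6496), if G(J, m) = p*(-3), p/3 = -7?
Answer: 387560267/14692 ≈ 26379.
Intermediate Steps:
p = -21 (p = 3*(-7) = -21)
G(J, m) = 63 (G(J, m) = -21*(-3) = 63)
o = -1/14692 (o = 1/(63 - 14755) = 1/(-14692) = -1/14692 ≈ -6.8064e-5)
(o + 19883) - 1*(-6496) = (-1/14692 + 19883) - 1*(-6496) = 292121035/14692 + 6496 = 387560267/14692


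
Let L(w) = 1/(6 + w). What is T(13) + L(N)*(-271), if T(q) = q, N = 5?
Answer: -128/11 ≈ -11.636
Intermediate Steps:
T(13) + L(N)*(-271) = 13 - 271/(6 + 5) = 13 - 271/11 = -128/11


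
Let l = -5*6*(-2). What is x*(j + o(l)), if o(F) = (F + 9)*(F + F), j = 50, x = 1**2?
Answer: 8330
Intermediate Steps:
x = 1
l = 60 (l = -30*(-2) = 60)
o(F) = 2*F*(9 + F) (o(F) = (9 + F)*(2*F) = 2*F*(9 + F))
x*(j + o(l)) = 1*(50 + 2*60*(9 + 60)) = 1*(50 + 2*60*69) = 1*(50 + 8280) = 1*8330 = 8330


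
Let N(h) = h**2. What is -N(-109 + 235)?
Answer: -15876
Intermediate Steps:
-N(-109 + 235) = -(-109 + 235)**2 = -1*126**2 = -1*15876 = -15876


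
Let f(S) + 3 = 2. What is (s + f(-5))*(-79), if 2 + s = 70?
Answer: -5293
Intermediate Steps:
s = 68 (s = -2 + 70 = 68)
f(S) = -1 (f(S) = -3 + 2 = -1)
(s + f(-5))*(-79) = (68 - 1)*(-79) = 67*(-79) = -5293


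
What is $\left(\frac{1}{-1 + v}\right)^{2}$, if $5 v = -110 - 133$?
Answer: $\frac{25}{61504} \approx 0.00040648$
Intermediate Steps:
$v = - \frac{243}{5}$ ($v = \frac{-110 - 133}{5} = \frac{1}{5} \left(-243\right) = - \frac{243}{5} \approx -48.6$)
$\left(\frac{1}{-1 + v}\right)^{2} = \left(\frac{1}{-1 - \frac{243}{5}}\right)^{2} = \left(\frac{1}{- \frac{248}{5}}\right)^{2} = \left(- \frac{5}{248}\right)^{2} = \frac{25}{61504}$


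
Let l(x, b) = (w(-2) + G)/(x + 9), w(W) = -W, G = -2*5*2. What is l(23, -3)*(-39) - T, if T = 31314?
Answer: -500673/16 ≈ -31292.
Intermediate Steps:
G = -20 (G = -10*2 = -20)
l(x, b) = -18/(9 + x) (l(x, b) = (-1*(-2) - 20)/(x + 9) = (2 - 20)/(9 + x) = -18/(9 + x))
l(23, -3)*(-39) - T = -18/(9 + 23)*(-39) - 1*31314 = -18/32*(-39) - 31314 = -18*1/32*(-39) - 31314 = -9/16*(-39) - 31314 = 351/16 - 31314 = -500673/16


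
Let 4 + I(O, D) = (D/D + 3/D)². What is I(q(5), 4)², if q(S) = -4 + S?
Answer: 225/256 ≈ 0.87891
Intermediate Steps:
I(O, D) = -4 + (1 + 3/D)² (I(O, D) = -4 + (D/D + 3/D)² = -4 + (1 + 3/D)²)
I(q(5), 4)² = (-4 + (3 + 4)²/4²)² = (-4 + (1/16)*7²)² = (-4 + (1/16)*49)² = (-4 + 49/16)² = (-15/16)² = 225/256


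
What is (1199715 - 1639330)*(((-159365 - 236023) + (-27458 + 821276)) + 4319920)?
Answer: -2074257435250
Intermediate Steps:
(1199715 - 1639330)*(((-159365 - 236023) + (-27458 + 821276)) + 4319920) = -439615*((-395388 + 793818) + 4319920) = -439615*(398430 + 4319920) = -439615*4718350 = -2074257435250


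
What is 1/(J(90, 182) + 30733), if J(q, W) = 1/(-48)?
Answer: 48/1475183 ≈ 3.2538e-5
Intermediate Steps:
J(q, W) = -1/48
1/(J(90, 182) + 30733) = 1/(-1/48 + 30733) = 1/(1475183/48) = 48/1475183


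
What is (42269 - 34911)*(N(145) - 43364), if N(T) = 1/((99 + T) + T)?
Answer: -124119122010/389 ≈ -3.1907e+8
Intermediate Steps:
N(T) = 1/(99 + 2*T)
(42269 - 34911)*(N(145) - 43364) = (42269 - 34911)*(1/(99 + 2*145) - 43364) = 7358*(1/(99 + 290) - 43364) = 7358*(1/389 - 43364) = 7358*(-16868595/389) = -124119122010/389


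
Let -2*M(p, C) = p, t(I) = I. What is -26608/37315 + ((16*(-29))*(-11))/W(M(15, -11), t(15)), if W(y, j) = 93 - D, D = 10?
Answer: 188247296/3097145 ≈ 60.781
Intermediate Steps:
M(p, C) = -p/2
W(y, j) = 83 (W(y, j) = 93 - 1*10 = 93 - 10 = 83)
-26608/37315 + ((16*(-29))*(-11))/W(M(15, -11), t(15)) = -26608/37315 + ((16*(-29))*(-11))/83 = -26608*1/37315 - 464*(-11)*(1/83) = -26608/37315 + 5104*(1/83) = -26608/37315 + 5104/83 = 188247296/3097145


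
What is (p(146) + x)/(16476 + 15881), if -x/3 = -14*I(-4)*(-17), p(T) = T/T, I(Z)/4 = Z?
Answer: 11425/32357 ≈ 0.35309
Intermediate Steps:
I(Z) = 4*Z
p(T) = 1
x = 11424 (x = -3*(-56*(-4))*(-17) = -3*(-14*(-16))*(-17) = -672*(-17) = -3*(-3808) = 11424)
(p(146) + x)/(16476 + 15881) = (1 + 11424)/(16476 + 15881) = 11425/32357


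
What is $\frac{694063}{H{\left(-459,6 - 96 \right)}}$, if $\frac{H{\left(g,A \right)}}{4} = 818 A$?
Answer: $- \frac{694063}{294480} \approx -2.3569$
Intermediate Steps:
$H{\left(g,A \right)} = 3272 A$ ($H{\left(g,A \right)} = 4 \cdot 818 A = 3272 A$)
$\frac{694063}{H{\left(-459,6 - 96 \right)}} = \frac{694063}{3272 \left(6 - 96\right)} = \frac{694063}{3272 \left(-90\right)} = \frac{694063}{-294480} = 694063 \left(- \frac{1}{294480}\right) = - \frac{694063}{294480}$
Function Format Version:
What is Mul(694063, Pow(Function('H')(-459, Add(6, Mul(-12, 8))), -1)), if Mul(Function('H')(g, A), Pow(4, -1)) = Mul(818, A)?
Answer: Rational(-694063, 294480) ≈ -2.3569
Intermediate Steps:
Function('H')(g, A) = Mul(3272, A) (Function('H')(g, A) = Mul(4, Mul(818, A)) = Mul(3272, A))
Mul(694063, Pow(Function('H')(-459, Add(6, Mul(-12, 8))), -1)) = Mul(694063, Pow(Mul(3272, Add(6, Mul(-12, 8))), -1)) = Mul(694063, Pow(Mul(3272, Add(6, -96)), -1)) = Mul(694063, Pow(Mul(3272, -90), -1)) = Mul(694063, Pow(-294480, -1)) = Mul(694063, Rational(-1, 294480)) = Rational(-694063, 294480)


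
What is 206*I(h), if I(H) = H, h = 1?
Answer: 206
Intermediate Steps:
206*I(h) = 206*1 = 206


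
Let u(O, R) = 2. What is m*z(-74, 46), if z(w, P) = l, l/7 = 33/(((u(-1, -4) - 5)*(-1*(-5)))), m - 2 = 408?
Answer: -6314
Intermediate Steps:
m = 410 (m = 2 + 408 = 410)
l = -77/5 (l = 7*(33/(((2 - 5)*(-1*(-5))))) = 7*(33/((-3*5))) = 7*(33/(-15)) = 7*(33*(-1/15)) = 7*(-11/5) = -77/5 ≈ -15.400)
z(w, P) = -77/5
m*z(-74, 46) = 410*(-77/5) = -6314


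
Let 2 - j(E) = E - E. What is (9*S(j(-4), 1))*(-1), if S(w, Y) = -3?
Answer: 27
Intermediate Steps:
j(E) = 2 (j(E) = 2 - (E - E) = 2 - 1*0 = 2 + 0 = 2)
(9*S(j(-4), 1))*(-1) = (9*(-3))*(-1) = -27*(-1) = 27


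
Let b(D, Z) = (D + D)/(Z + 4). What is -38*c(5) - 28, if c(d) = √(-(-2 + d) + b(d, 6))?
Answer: -28 - 38*I*√2 ≈ -28.0 - 53.74*I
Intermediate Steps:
b(D, Z) = 2*D/(4 + Z) (b(D, Z) = (2*D)/(4 + Z) = 2*D/(4 + Z))
c(d) = √(2 - 4*d/5) (c(d) = √(-(-2 + d) + 2*d/(4 + 6)) = √((2 - d) + 2*d/10) = √((2 - d) + 2*d*(⅒)) = √((2 - d) + d/5) = √(2 - 4*d/5))
-38*c(5) - 28 = -38*√(50 - 20*5)/5 - 28 = -38*√(50 - 100)/5 - 28 = -38*√(-50)/5 - 28 = -38*5*I*√2/5 - 28 = -38*I*√2 - 28 = -28 - 38*I*√2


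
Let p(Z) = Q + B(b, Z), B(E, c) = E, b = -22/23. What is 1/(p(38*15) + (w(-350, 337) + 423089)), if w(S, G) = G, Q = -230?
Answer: 23/9733486 ≈ 2.3630e-6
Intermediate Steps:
b = -22/23 (b = -22*1/23 = -22/23 ≈ -0.95652)
p(Z) = -5312/23 (p(Z) = -230 - 22/23 = -5312/23)
1/(p(38*15) + (w(-350, 337) + 423089)) = 1/(-5312/23 + (337 + 423089)) = 1/(-5312/23 + 423426) = 1/(9733486/23) = 23/9733486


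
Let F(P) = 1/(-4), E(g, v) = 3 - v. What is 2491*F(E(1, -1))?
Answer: -2491/4 ≈ -622.75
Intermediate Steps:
F(P) = -¼
2491*F(E(1, -1)) = 2491*(-¼) = -2491/4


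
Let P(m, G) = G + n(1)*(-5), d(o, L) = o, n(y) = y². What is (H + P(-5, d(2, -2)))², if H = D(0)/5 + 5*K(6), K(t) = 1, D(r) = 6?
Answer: 256/25 ≈ 10.240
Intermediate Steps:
P(m, G) = -5 + G (P(m, G) = G + 1²*(-5) = G + 1*(-5) = G - 5 = -5 + G)
H = 31/5 (H = 6/5 + 5*1 = 6*(⅕) + 5 = 6/5 + 5 = 31/5 ≈ 6.2000)
(H + P(-5, d(2, -2)))² = (31/5 + (-5 + 2))² = (31/5 - 3)² = (16/5)² = 256/25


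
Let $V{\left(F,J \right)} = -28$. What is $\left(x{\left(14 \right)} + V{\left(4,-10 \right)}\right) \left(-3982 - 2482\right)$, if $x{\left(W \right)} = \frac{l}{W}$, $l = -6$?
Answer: $\frac{1286336}{7} \approx 1.8376 \cdot 10^{5}$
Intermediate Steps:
$x{\left(W \right)} = - \frac{6}{W}$
$\left(x{\left(14 \right)} + V{\left(4,-10 \right)}\right) \left(-3982 - 2482\right) = \left(- \frac{6}{14} - 28\right) \left(-3982 - 2482\right) = \left(\left(-6\right) \frac{1}{14} - 28\right) \left(-6464\right) = \left(- \frac{3}{7} - 28\right) \left(-6464\right) = \left(- \frac{199}{7}\right) \left(-6464\right) = \frac{1286336}{7}$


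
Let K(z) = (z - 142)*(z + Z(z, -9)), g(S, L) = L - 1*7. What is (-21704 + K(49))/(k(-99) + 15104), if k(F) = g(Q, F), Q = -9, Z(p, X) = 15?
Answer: -13828/7499 ≈ -1.8440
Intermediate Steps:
g(S, L) = -7 + L (g(S, L) = L - 7 = -7 + L)
K(z) = (-142 + z)*(15 + z) (K(z) = (z - 142)*(z + 15) = (-142 + z)*(15 + z))
k(F) = -7 + F
(-21704 + K(49))/(k(-99) + 15104) = (-21704 + (-2130 + 49² - 127*49))/((-7 - 99) + 15104) = (-21704 + (-2130 + 2401 - 6223))/(-106 + 15104) = (-21704 - 5952)/14998 = -27656*1/14998 = -13828/7499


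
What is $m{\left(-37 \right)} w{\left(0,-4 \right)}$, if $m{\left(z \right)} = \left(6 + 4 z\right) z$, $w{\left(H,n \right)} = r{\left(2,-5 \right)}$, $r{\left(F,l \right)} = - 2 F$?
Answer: $-21016$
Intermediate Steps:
$w{\left(H,n \right)} = -4$ ($w{\left(H,n \right)} = \left(-2\right) 2 = -4$)
$m{\left(z \right)} = z \left(6 + 4 z\right)$
$m{\left(-37 \right)} w{\left(0,-4 \right)} = 2 \left(-37\right) \left(3 + 2 \left(-37\right)\right) \left(-4\right) = 2 \left(-37\right) \left(3 - 74\right) \left(-4\right) = 2 \left(-37\right) \left(-71\right) \left(-4\right) = 5254 \left(-4\right) = -21016$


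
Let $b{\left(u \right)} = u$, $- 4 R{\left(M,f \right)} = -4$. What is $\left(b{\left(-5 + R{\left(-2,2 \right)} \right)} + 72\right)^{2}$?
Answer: $4624$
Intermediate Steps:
$R{\left(M,f \right)} = 1$ ($R{\left(M,f \right)} = \left(- \frac{1}{4}\right) \left(-4\right) = 1$)
$\left(b{\left(-5 + R{\left(-2,2 \right)} \right)} + 72\right)^{2} = \left(\left(-5 + 1\right) + 72\right)^{2} = \left(-4 + 72\right)^{2} = 68^{2} = 4624$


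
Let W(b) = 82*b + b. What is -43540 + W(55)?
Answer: -38975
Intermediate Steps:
W(b) = 83*b
-43540 + W(55) = -43540 + 83*55 = -43540 + 4565 = -38975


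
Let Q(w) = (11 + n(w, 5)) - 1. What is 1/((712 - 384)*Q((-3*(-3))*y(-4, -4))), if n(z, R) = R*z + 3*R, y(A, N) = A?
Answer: -1/50840 ≈ -1.9670e-5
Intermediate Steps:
n(z, R) = 3*R + R*z
Q(w) = 25 + 5*w (Q(w) = (11 + 5*(3 + w)) - 1 = (11 + (15 + 5*w)) - 1 = (26 + 5*w) - 1 = 25 + 5*w)
1/((712 - 384)*Q((-3*(-3))*y(-4, -4))) = 1/((712 - 384)*(25 + 5*(-3*(-3)*(-4)))) = 1/(328*(25 + 5*(9*(-4)))) = 1/(328*(25 + 5*(-36))) = 1/(328*(25 - 180)) = (1/328)/(-155) = (1/328)*(-1/155) = -1/50840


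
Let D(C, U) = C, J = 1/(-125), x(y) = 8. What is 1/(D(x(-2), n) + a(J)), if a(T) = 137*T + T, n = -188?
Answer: 125/862 ≈ 0.14501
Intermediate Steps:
J = -1/125 ≈ -0.0080000
a(T) = 138*T
1/(D(x(-2), n) + a(J)) = 1/(8 + 138*(-1/125)) = 1/(8 - 138/125) = 1/(862/125) = 125/862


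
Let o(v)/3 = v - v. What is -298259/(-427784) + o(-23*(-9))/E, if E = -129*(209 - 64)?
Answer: 298259/427784 ≈ 0.69722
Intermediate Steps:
o(v) = 0 (o(v) = 3*(v - v) = 3*0 = 0)
E = -18705 (E = -129*145 = -18705)
-298259/(-427784) + o(-23*(-9))/E = -298259/(-427784) + 0/(-18705) = -298259*(-1/427784) + 0*(-1/18705) = 298259/427784 + 0 = 298259/427784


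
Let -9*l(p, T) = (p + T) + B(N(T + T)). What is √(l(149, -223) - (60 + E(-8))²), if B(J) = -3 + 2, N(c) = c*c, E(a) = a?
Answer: I*√24261/3 ≈ 51.92*I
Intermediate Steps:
N(c) = c²
B(J) = -1
l(p, T) = ⅑ - T/9 - p/9 (l(p, T) = -((p + T) - 1)/9 = -((T + p) - 1)/9 = -(-1 + T + p)/9 = ⅑ - T/9 - p/9)
√(l(149, -223) - (60 + E(-8))²) = √((⅑ - ⅑*(-223) - ⅑*149) - (60 - 8)²) = √((⅑ + 223/9 - 149/9) - 1*52²) = √(25/3 - 1*2704) = √(25/3 - 2704) = √(-8087/3) = I*√24261/3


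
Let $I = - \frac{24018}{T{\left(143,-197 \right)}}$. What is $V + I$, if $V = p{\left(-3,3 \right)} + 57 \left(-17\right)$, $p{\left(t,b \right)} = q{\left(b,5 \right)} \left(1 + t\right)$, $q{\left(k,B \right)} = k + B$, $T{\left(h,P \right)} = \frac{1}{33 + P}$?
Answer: $3937967$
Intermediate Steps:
$q{\left(k,B \right)} = B + k$
$I = 3938952$ ($I = - \frac{24018}{\frac{1}{33 - 197}} = - \frac{24018}{\frac{1}{-164}} = - \frac{24018}{- \frac{1}{164}} = \left(-24018\right) \left(-164\right) = 3938952$)
$p{\left(t,b \right)} = \left(1 + t\right) \left(5 + b\right)$ ($p{\left(t,b \right)} = \left(5 + b\right) \left(1 + t\right) = \left(1 + t\right) \left(5 + b\right)$)
$V = -985$ ($V = \left(1 - 3\right) \left(5 + 3\right) + 57 \left(-17\right) = \left(-2\right) 8 - 969 = -16 - 969 = -985$)
$V + I = -985 + 3938952 = 3937967$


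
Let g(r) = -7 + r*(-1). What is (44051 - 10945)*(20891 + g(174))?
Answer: 685625260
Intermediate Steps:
g(r) = -7 - r
(44051 - 10945)*(20891 + g(174)) = (44051 - 10945)*(20891 + (-7 - 1*174)) = 33106*(20891 + (-7 - 174)) = 33106*(20891 - 181) = 33106*20710 = 685625260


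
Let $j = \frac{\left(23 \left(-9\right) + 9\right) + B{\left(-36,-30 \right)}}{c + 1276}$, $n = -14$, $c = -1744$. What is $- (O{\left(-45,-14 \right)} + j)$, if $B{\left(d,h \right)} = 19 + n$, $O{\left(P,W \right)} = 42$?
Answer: $- \frac{19849}{468} \approx -42.412$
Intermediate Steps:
$B{\left(d,h \right)} = 5$ ($B{\left(d,h \right)} = 19 - 14 = 5$)
$j = \frac{193}{468}$ ($j = \frac{\left(23 \left(-9\right) + 9\right) + 5}{-1744 + 1276} = \frac{\left(-207 + 9\right) + 5}{-468} = \left(-198 + 5\right) \left(- \frac{1}{468}\right) = \left(-193\right) \left(- \frac{1}{468}\right) = \frac{193}{468} \approx 0.41239$)
$- (O{\left(-45,-14 \right)} + j) = - (42 + \frac{193}{468}) = \left(-1\right) \frac{19849}{468} = - \frac{19849}{468}$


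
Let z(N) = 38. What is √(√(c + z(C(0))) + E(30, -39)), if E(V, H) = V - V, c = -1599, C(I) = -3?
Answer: 1561^(¼)*√I ≈ 4.4446 + 4.4446*I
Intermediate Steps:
E(V, H) = 0
√(√(c + z(C(0))) + E(30, -39)) = √(√(-1599 + 38) + 0) = √(√(-1561) + 0) = √(I*√1561 + 0) = √(I*√1561) = 1561^(¼)*√I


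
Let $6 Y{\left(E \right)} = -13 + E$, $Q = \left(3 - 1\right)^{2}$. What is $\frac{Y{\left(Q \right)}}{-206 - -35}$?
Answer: $\frac{1}{114} \approx 0.0087719$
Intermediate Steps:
$Q = 4$ ($Q = 2^{2} = 4$)
$Y{\left(E \right)} = - \frac{13}{6} + \frac{E}{6}$ ($Y{\left(E \right)} = \frac{-13 + E}{6} = - \frac{13}{6} + \frac{E}{6}$)
$\frac{Y{\left(Q \right)}}{-206 - -35} = \frac{- \frac{13}{6} + \frac{1}{6} \cdot 4}{-206 - -35} = \frac{- \frac{13}{6} + \frac{2}{3}}{-206 + 35} = - \frac{3}{2 \left(-171\right)} = \left(- \frac{3}{2}\right) \left(- \frac{1}{171}\right) = \frac{1}{114}$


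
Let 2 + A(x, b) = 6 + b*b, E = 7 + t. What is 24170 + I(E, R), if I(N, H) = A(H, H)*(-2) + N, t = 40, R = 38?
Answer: 21321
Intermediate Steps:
E = 47 (E = 7 + 40 = 47)
A(x, b) = 4 + b² (A(x, b) = -2 + (6 + b*b) = -2 + (6 + b²) = 4 + b²)
I(N, H) = -8 + N - 2*H² (I(N, H) = (4 + H²)*(-2) + N = (-8 - 2*H²) + N = -8 + N - 2*H²)
24170 + I(E, R) = 24170 + (-8 + 47 - 2*38²) = 24170 + (-8 + 47 - 2*1444) = 24170 + (-8 + 47 - 2888) = 24170 - 2849 = 21321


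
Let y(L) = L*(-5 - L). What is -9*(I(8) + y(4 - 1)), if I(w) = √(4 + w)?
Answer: 216 - 18*√3 ≈ 184.82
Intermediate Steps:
-9*(I(8) + y(4 - 1)) = -9*(√(4 + 8) - (4 - 1)*(5 + (4 - 1))) = -9*(√12 - 1*3*(5 + 3)) = -9*(2*√3 - 1*3*8) = -9*(2*√3 - 24) = -9*(-24 + 2*√3) = 216 - 18*√3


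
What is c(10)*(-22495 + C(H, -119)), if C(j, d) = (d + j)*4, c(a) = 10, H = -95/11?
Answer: -2530610/11 ≈ -2.3006e+5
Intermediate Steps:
H = -95/11 (H = -95*1/11 = -95/11 ≈ -8.6364)
C(j, d) = 4*d + 4*j
c(10)*(-22495 + C(H, -119)) = 10*(-22495 + (4*(-119) + 4*(-95/11))) = 10*(-22495 + (-476 - 380/11)) = 10*(-22495 - 5616/11) = 10*(-253061/11) = -2530610/11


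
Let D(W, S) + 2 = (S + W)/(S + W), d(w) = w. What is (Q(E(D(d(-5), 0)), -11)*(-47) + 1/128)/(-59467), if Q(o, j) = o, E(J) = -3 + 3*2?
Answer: 18047/7611776 ≈ 0.0023709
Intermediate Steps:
D(W, S) = -1 (D(W, S) = -2 + (S + W)/(S + W) = -2 + 1 = -1)
E(J) = 3 (E(J) = -3 + 6 = 3)
(Q(E(D(d(-5), 0)), -11)*(-47) + 1/128)/(-59467) = (3*(-47) + 1/128)/(-59467) = (-141 + 1/128)*(-1/59467) = -18047/128*(-1/59467) = 18047/7611776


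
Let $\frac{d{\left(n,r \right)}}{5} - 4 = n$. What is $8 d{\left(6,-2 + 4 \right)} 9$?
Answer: $3600$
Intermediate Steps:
$d{\left(n,r \right)} = 20 + 5 n$
$8 d{\left(6,-2 + 4 \right)} 9 = 8 \left(20 + 5 \cdot 6\right) 9 = 8 \left(20 + 30\right) 9 = 8 \cdot 50 \cdot 9 = 400 \cdot 9 = 3600$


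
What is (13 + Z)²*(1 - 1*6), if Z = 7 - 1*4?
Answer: -1280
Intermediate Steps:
Z = 3 (Z = 7 - 4 = 3)
(13 + Z)²*(1 - 1*6) = (13 + 3)²*(1 - 1*6) = 16²*(1 - 6) = 256*(-5) = -1280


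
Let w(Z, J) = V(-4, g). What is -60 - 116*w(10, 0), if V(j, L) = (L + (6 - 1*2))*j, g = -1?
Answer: 1332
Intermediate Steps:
V(j, L) = j*(4 + L) (V(j, L) = (L + (6 - 2))*j = (L + 4)*j = (4 + L)*j = j*(4 + L))
w(Z, J) = -12 (w(Z, J) = -4*(4 - 1) = -4*3 = -12)
-60 - 116*w(10, 0) = -60 - 116*(-12) = -60 + 1392 = 1332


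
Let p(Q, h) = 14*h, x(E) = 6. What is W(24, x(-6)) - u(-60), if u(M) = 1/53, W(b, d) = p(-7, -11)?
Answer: -8163/53 ≈ -154.02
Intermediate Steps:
W(b, d) = -154 (W(b, d) = 14*(-11) = -154)
u(M) = 1/53
W(24, x(-6)) - u(-60) = -154 - 1*1/53 = -154 - 1/53 = -8163/53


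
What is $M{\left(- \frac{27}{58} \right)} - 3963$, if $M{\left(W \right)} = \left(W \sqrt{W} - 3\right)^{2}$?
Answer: $- \frac{771492531}{195112} + \frac{243 i \sqrt{174}}{1682} \approx -3954.1 + 1.9057 i$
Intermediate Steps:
$M{\left(W \right)} = \left(-3 + W^{\frac{3}{2}}\right)^{2}$ ($M{\left(W \right)} = \left(W^{\frac{3}{2}} - 3\right)^{2} = \left(-3 + W^{\frac{3}{2}}\right)^{2}$)
$M{\left(- \frac{27}{58} \right)} - 3963 = \left(-3 + \left(- \frac{27}{58}\right)^{\frac{3}{2}}\right)^{2} - 3963 = \left(-3 - \frac{81 i \sqrt{174}}{3364}\right)^{2} - 3963 = -3963 + \left(-3 - \frac{81 i \sqrt{174}}{3364}\right)^{2}$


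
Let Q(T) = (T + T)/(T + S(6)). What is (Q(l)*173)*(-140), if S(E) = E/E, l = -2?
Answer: -96880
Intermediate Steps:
S(E) = 1
Q(T) = 2*T/(1 + T) (Q(T) = (T + T)/(T + 1) = (2*T)/(1 + T) = 2*T/(1 + T))
(Q(l)*173)*(-140) = ((2*(-2)/(1 - 2))*173)*(-140) = ((2*(-2)/(-1))*173)*(-140) = ((2*(-2)*(-1))*173)*(-140) = (4*173)*(-140) = 692*(-140) = -96880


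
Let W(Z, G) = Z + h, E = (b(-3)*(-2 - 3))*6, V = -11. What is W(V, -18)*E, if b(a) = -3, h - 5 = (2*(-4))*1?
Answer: -1260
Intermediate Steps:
h = -3 (h = 5 + (2*(-4))*1 = 5 - 8*1 = 5 - 8 = -3)
E = 90 (E = -3*(-2 - 3)*6 = -3*(-5)*6 = 15*6 = 90)
W(Z, G) = -3 + Z (W(Z, G) = Z - 3 = -3 + Z)
W(V, -18)*E = (-3 - 11)*90 = -14*90 = -1260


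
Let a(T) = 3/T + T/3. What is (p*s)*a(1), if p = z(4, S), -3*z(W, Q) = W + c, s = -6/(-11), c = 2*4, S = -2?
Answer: -80/11 ≈ -7.2727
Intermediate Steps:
a(T) = 3/T + T/3 (a(T) = 3/T + T*(⅓) = 3/T + T/3)
c = 8
s = 6/11 (s = -6*(-1/11) = 6/11 ≈ 0.54545)
z(W, Q) = -8/3 - W/3 (z(W, Q) = -(W + 8)/3 = -(8 + W)/3 = -8/3 - W/3)
p = -4 (p = -8/3 - ⅓*4 = -8/3 - 4/3 = -4)
(p*s)*a(1) = (-4*6/11)*(3/1 + (⅓)*1) = -24*(3*1 + ⅓)/11 = -24*(3 + ⅓)/11 = -24/11*10/3 = -80/11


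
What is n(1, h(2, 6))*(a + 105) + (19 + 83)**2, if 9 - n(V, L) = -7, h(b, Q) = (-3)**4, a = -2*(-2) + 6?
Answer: 12244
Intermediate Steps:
a = 10 (a = 4 + 6 = 10)
h(b, Q) = 81
n(V, L) = 16 (n(V, L) = 9 - 1*(-7) = 9 + 7 = 16)
n(1, h(2, 6))*(a + 105) + (19 + 83)**2 = 16*(10 + 105) + (19 + 83)**2 = 16*115 + 102**2 = 1840 + 10404 = 12244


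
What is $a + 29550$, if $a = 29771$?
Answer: $59321$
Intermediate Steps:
$a + 29550 = 29771 + 29550 = 59321$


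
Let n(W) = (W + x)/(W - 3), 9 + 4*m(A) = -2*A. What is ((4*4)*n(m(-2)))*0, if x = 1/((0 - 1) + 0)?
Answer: 0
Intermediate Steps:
m(A) = -9/4 - A/2 (m(A) = -9/4 + (-2*A)/4 = -9/4 - A/2)
x = -1 (x = 1/(-1 + 0) = 1/(-1) = -1)
n(W) = (-1 + W)/(-3 + W) (n(W) = (W - 1)/(W - 3) = (-1 + W)/(-3 + W))
((4*4)*n(m(-2)))*0 = ((4*4)*((-1 + (-9/4 - ½*(-2)))/(-3 + (-9/4 - ½*(-2)))))*0 = (16*((-1 + (-9/4 + 1))/(-3 + (-9/4 + 1))))*0 = (16*((-1 - 5/4)/(-3 - 5/4)))*0 = (16*(-9/4/(-17/4)))*0 = (16*(-4/17*(-9/4)))*0 = (16*(9/17))*0 = (144/17)*0 = 0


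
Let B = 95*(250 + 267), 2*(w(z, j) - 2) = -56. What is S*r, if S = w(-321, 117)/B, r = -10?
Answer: 52/9823 ≈ 0.0052937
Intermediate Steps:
w(z, j) = -26 (w(z, j) = 2 + (½)*(-56) = 2 - 28 = -26)
B = 49115 (B = 95*517 = 49115)
S = -26/49115 ≈ -0.00052937
S*r = -26/49115*(-10) = 52/9823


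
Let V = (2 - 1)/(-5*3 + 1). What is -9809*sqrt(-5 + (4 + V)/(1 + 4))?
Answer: -9809*I*sqrt(826)/14 ≈ -20137.0*I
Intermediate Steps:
V = -1/14 (V = 1/(-15 + 1) = 1/(-14) = 1*(-1/14) = -1/14 ≈ -0.071429)
-9809*sqrt(-5 + (4 + V)/(1 + 4)) = -9809*sqrt(-5 + (4 - 1/14)/(1 + 4)) = -9809*sqrt(-5 + (55/14)/5) = -9809*sqrt(-5 + (55/14)*(1/5)) = -9809*sqrt(-5 + 11/14) = -9809*sqrt(-59/14) = -9809*I*sqrt(826)/14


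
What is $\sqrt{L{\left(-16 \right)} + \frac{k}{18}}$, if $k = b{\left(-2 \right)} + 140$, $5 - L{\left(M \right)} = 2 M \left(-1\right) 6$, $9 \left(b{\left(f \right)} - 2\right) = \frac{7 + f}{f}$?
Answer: $\frac{i \sqrt{58037}}{18} \approx 13.384 i$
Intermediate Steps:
$b{\left(f \right)} = 2 + \frac{7 + f}{9 f}$ ($b{\left(f \right)} = 2 + \frac{\left(7 + f\right) \frac{1}{f}}{9} = 2 + \frac{\frac{1}{f} \left(7 + f\right)}{9} = 2 + \frac{7 + f}{9 f}$)
$L{\left(M \right)} = 5 + 12 M$ ($L{\left(M \right)} = 5 - 2 M \left(-1\right) 6 = 5 - - 2 M 6 = 5 - - 12 M = 5 + 12 M$)
$k = \frac{2551}{18}$ ($k = \frac{7 + 19 \left(-2\right)}{9 \left(-2\right)} + 140 = \frac{1}{9} \left(- \frac{1}{2}\right) \left(7 - 38\right) + 140 = \frac{1}{9} \left(- \frac{1}{2}\right) \left(-31\right) + 140 = \frac{31}{18} + 140 = \frac{2551}{18} \approx 141.72$)
$\sqrt{L{\left(-16 \right)} + \frac{k}{18}} = \sqrt{\left(5 + 12 \left(-16\right)\right) + \frac{2551}{18 \cdot 18}} = \sqrt{\left(5 - 192\right) + \frac{2551}{18} \cdot \frac{1}{18}} = \sqrt{-187 + \frac{2551}{324}} = \sqrt{- \frac{58037}{324}} = \frac{i \sqrt{58037}}{18}$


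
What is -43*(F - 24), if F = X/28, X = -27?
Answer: 30057/28 ≈ 1073.5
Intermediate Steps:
F = -27/28 ≈ -0.96429
-43*(F - 24) = -43*(-27/28 - 24) = -43*(-699/28) = 30057/28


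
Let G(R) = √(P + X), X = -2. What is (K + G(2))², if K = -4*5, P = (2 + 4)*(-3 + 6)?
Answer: 256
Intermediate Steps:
P = 18 (P = 6*3 = 18)
G(R) = 4 (G(R) = √(18 - 2) = √16 = 4)
K = -20
(K + G(2))² = (-20 + 4)² = (-16)² = 256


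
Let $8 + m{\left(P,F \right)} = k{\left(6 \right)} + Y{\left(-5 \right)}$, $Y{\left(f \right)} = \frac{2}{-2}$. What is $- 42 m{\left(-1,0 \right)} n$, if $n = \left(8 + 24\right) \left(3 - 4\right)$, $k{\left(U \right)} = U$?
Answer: $-4032$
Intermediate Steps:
$Y{\left(f \right)} = -1$ ($Y{\left(f \right)} = 2 \left(- \frac{1}{2}\right) = -1$)
$m{\left(P,F \right)} = -3$ ($m{\left(P,F \right)} = -8 + \left(6 - 1\right) = -8 + 5 = -3$)
$n = -32$ ($n = 32 \left(-1\right) = -32$)
$- 42 m{\left(-1,0 \right)} n = \left(-42\right) \left(-3\right) \left(-32\right) = 126 \left(-32\right) = -4032$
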